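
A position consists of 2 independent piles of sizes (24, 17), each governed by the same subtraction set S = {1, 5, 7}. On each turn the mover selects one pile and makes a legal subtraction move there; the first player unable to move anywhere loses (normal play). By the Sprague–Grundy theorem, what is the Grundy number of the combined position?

All piles use S = {1, 5, 7}:
n :  0  1  2  3  4  5  6  7  8  9 10 11 12 13 14 15 16 17 18 19 20 21 22 23 24
G :  0  1  0  1  0  1  0  1  0  1  0  1  0  1  0  1  0  1  0  1  0  1  0  1  0
Pile A: G(24) = 0.
Pile B: G(17) = 1.
Combined Grundy value = 0 ⊕ 1 = 1.

1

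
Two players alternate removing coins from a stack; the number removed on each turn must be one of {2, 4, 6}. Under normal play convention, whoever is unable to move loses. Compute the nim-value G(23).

G(0) = 0
G(1) = mex{} = 0
G(2) = mex{0} = 1
G(3) = mex{0} = 1
G(4) = mex{1,0} = 2
G(5) = mex{1,0} = 2
G(6) = mex{2,1,0} = 3
G(7) = mex{2,1,0} = 3
G(8) = mex{3,2,1} = 0
G(9) = mex{3,2,1} = 0
G(10) = mex{0,3,2} = 1
G(11) = mex{0,3,2} = 1
G(12) = mex{1,0,3} = 2
G(13) = mex{1,0,3} = 2
G(14) = mex{2,1,0} = 3
G(15) = mex{2,1,0} = 3
G(16) = mex{3,2,1} = 0
G(17) = mex{3,2,1} = 0
G(18) = mex{0,3,2} = 1
G(19) = mex{0,3,2} = 1
G(20) = mex{1,0,3} = 2
G(21) = mex{1,0,3} = 2
G(22) = mex{2,1,0} = 3
G(23) = mex{2,1,0} = 3

3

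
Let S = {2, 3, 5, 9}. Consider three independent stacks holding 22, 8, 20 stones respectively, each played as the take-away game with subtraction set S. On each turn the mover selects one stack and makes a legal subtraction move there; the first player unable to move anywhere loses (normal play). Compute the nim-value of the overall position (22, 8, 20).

All stacks use S = {2, 3, 5, 9}:
G(0) = 0
G(1) = mex{} = 0
G(2) = mex{0} = 1
G(3) = mex{0,0} = 1
G(4) = mex{1,0} = 2
G(5) = mex{1,1,0} = 2
G(6) = mex{2,1,0} = 3
G(7) = mex{2,2,1} = 0
G(8) = mex{3,2,1} = 0
G(9) = mex{0,3,2,0} = 1
G(10) = mex{0,0,2,0} = 1
G(11) = mex{1,0,3,1} = 2
G(12) = mex{1,1,0,1} = 2
G(13) = mex{2,1,0,2} = 3
G(14) = mex{2,2,1,2} = 0
G(15) = mex{3,2,1,3} = 0
G(16) = mex{0,3,2,0} = 1
G(17) = mex{0,0,2,0} = 1
G(18) = mex{1,0,3,1} = 2
G(19) = mex{1,1,0,1} = 2
G(20) = mex{2,1,0,2} = 3
G(21) = mex{2,2,1,2} = 0
G(22) = mex{3,2,1,3} = 0
Stack A: G(22) = 0.
Stack B: G(8) = 0.
Stack C: G(20) = 3.
Combined Grundy value = 0 ⊕ 0 ⊕ 3 = 3.

3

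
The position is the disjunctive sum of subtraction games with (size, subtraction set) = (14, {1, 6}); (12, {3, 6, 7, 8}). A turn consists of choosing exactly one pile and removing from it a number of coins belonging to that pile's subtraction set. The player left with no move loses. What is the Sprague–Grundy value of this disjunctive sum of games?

Pile A, S = {1, 6}:
n :  0  1  2  3  4  5  6  7  8  9 10 11 12 13 14
G :  0  1  0  1  0  1  2  0  1  0  1  0  1  2  0
G_A(14) = 0.
Pile B, S = {3, 6, 7, 8}:
G(0) = 0
G(1) = mex{} = 0
G(2) = mex{} = 0
G(3) = mex{0} = 1
G(4) = mex{0} = 1
G(5) = mex{0} = 1
G(6) = mex{1,0} = 2
G(7) = mex{1,0,0} = 2
G(8) = mex{1,0,0,0} = 2
G(9) = mex{2,1,0,0} = 3
G(10) = mex{2,1,1,0} = 3
G(11) = mex{2,1,1,1} = 0
G(12) = mex{3,2,1,1} = 0
G_B(12) = 0.
Combined Grundy value = 0 ⊕ 0 = 0.

0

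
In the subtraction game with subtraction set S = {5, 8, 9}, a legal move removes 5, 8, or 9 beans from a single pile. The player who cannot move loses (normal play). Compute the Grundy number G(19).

n :  0  1  2  3  4  5  6  7  8  9 10 11 12 13 14 15 16 17 18 19
G :  0  0  0  0  0  1  1  1  1  1  2  2  2  2  0  0  0  0  0  1

1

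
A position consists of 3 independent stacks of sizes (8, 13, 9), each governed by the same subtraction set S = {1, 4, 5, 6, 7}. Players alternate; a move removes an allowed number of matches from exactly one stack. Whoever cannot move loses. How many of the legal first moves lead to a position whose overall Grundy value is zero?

0

All stacks use S = {1, 4, 5, 6, 7}:
n :  0  1  2  3  4  5  6  7  8  9 10 11 12 13
G :  0  1  0  1  2  3  2  3  4  5  0  1  0  1
Stack A: G(8) = 4.
Stack B: G(13) = 1.
Stack C: G(9) = 5.
Combined Grundy value = 4 ⊕ 1 ⊕ 5 = 0.
A winning move leaves total XOR = 0, i.e. changes one component's Grundy value g to g ⊕ X where X is the current total.
Stack A: target g' = 4⊕0 = 4, but every legal move changes the Grundy value (mex property), so 0 moves.
Stack B: target g' = 1⊕0 = 1, but every legal move changes the Grundy value (mex property), so 0 moves.
Stack C: target g' = 5⊕0 = 5, but every legal move changes the Grundy value (mex property), so 0 moves.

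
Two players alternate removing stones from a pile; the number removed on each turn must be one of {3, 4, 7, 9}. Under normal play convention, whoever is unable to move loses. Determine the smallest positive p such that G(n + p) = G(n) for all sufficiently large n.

12

n :  0  1  2  3  4  5  6  7  8  9 10 11 12 13 14 15 16 17 18 19 20 21 22 23 24 25
G :  0  0  0  1  1  1  2  2  2  3  3  3  0  0  0  1  1  1  2  2  2  3  3  3  0  0
G(n+12) = G(n) holds for n = 0,…,8 (a full window of length max(S) = 9), so the sequence is purely periodic with period 12.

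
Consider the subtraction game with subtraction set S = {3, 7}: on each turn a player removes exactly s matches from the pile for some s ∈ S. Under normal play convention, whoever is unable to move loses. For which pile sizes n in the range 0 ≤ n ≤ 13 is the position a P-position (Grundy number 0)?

n :  0  1  2  3  4  5  6  7  8  9 10 11 12 13
G :  0  0  0  1  1  1  0  2  2  1  0  0  0  1
P-positions are exactly the n with G(n) = 0.

0, 1, 2, 6, 10, 11, 12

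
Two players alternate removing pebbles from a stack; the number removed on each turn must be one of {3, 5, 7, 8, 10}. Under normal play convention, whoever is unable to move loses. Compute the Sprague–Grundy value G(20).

G(0) = 0
G(1) = mex{} = 0
G(2) = mex{} = 0
G(3) = mex{0} = 1
G(4) = mex{0} = 1
G(5) = mex{0,0} = 1
G(6) = mex{1,0} = 2
G(7) = mex{1,0,0} = 2
G(8) = mex{1,1,0,0} = 2
G(9) = mex{2,1,0,0} = 3
G(10) = mex{2,1,1,0,0} = 3
G(11) = mex{2,2,1,1,0} = 3
G(12) = mex{3,2,1,1,0} = 4
G(13) = mex{3,2,2,1,1} = 0
G(14) = mex{3,3,2,2,1} = 0
G(15) = mex{4,3,2,2,1} = 0
G(16) = mex{0,3,3,2,2} = 1
G(17) = mex{0,4,3,3,2} = 1
G(18) = mex{0,0,3,3,2} = 1
G(19) = mex{1,0,4,3,3} = 2
G(20) = mex{1,0,0,4,3} = 2

2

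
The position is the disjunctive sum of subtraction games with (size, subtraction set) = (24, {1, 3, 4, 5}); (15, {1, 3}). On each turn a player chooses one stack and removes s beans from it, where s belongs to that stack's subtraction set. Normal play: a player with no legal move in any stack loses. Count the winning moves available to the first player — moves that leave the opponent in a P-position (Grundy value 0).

Stack A, S = {1, 3, 4, 5}:
G(0) = 0
G(1) = mex{0} = 1
G(2) = mex{1} = 0
G(3) = mex{0,0} = 1
G(4) = mex{1,1,0} = 2
G(5) = mex{2,0,1,0} = 3
G(6) = mex{3,1,0,1} = 2
G(7) = mex{2,2,1,0} = 3
G(8) = mex{3,3,2,1} = 0
G(9) = mex{0,2,3,2} = 1
G(10) = mex{1,3,2,3} = 0
G(11) = mex{0,0,3,2} = 1
G(12) = mex{1,1,0,3} = 2
G(13) = mex{2,0,1,0} = 3
G(14) = mex{3,1,0,1} = 2
G(15) = mex{2,2,1,0} = 3
G(16) = mex{3,3,2,1} = 0
G(17) = mex{0,2,3,2} = 1
G(18) = mex{1,3,2,3} = 0
G(19) = mex{0,0,3,2} = 1
G(20) = mex{1,1,0,3} = 2
G(21) = mex{2,0,1,0} = 3
G(22) = mex{3,1,0,1} = 2
G(23) = mex{2,2,1,0} = 3
G(24) = mex{3,3,2,1} = 0
G_A(24) = 0.
Stack B, S = {1, 3}:
n :  0  1  2  3  4  5  6  7  8  9 10 11 12 13 14 15
G :  0  1  0  1  0  1  0  1  0  1  0  1  0  1  0  1
G_B(15) = 1.
Combined Grundy value = 0 ⊕ 1 = 1.
A winning move leaves total XOR = 0, i.e. changes one component's Grundy value g to g ⊕ X where X is the current total.
Stack A: need g' = 0⊕1 = 1. Options: 24−1→G=3, 24−3→G=3, 24−4→G=2, 24−5→G=1. Hits: 1.
Stack B: need g' = 1⊕1 = 0. Options: 15−1→G=0, 15−3→G=0. Hits: 2.

3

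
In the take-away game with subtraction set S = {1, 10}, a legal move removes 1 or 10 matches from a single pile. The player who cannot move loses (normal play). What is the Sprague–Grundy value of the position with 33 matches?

0

G(0) = 0
G(1) = mex{0} = 1
G(2) = mex{1} = 0
G(3) = mex{0} = 1
G(4) = mex{1} = 0
G(5) = mex{0} = 1
G(6) = mex{1} = 0
G(7) = mex{0} = 1
G(8) = mex{1} = 0
G(9) = mex{0} = 1
G(10) = mex{1,0} = 2
G(11) = mex{2,1} = 0
G(12) = mex{0,0} = 1
G(13) = mex{1,1} = 0
G(14) = mex{0,0} = 1
G(15) = mex{1,1} = 0
G(16) = mex{0,0} = 1
G(17) = mex{1,1} = 0
G(18) = mex{0,0} = 1
G(19) = mex{1,1} = 0
G(20) = mex{0,2} = 1
G(21) = mex{1,0} = 2
G(22) = mex{2,1} = 0
G(23) = mex{0,0} = 1
G(24) = mex{1,1} = 0
G(25) = mex{0,0} = 1
G(26) = mex{1,1} = 0
G(27) = mex{0,0} = 1
G(28) = mex{1,1} = 0
G(29) = mex{0,0} = 1
G(30) = mex{1,1} = 0
G(31) = mex{0,2} = 1
G(32) = mex{1,0} = 2
G(33) = mex{2,1} = 0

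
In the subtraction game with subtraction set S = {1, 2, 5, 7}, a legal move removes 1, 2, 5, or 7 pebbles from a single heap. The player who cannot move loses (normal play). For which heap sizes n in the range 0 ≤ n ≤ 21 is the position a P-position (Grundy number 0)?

G(0) = 0
G(1) = mex{0} = 1
G(2) = mex{1,0} = 2
G(3) = mex{2,1} = 0
G(4) = mex{0,2} = 1
G(5) = mex{1,0,0} = 2
G(6) = mex{2,1,1} = 0
G(7) = mex{0,2,2,0} = 1
G(8) = mex{1,0,0,1} = 2
G(9) = mex{2,1,1,2} = 0
G(10) = mex{0,2,2,0} = 1
G(11) = mex{1,0,0,1} = 2
G(12) = mex{2,1,1,2} = 0
G(13) = mex{0,2,2,0} = 1
G(14) = mex{1,0,0,1} = 2
G(15) = mex{2,1,1,2} = 0
G(16) = mex{0,2,2,0} = 1
G(17) = mex{1,0,0,1} = 2
G(18) = mex{2,1,1,2} = 0
G(19) = mex{0,2,2,0} = 1
G(20) = mex{1,0,0,1} = 2
G(21) = mex{2,1,1,2} = 0
P-positions are exactly the n with G(n) = 0.

0, 3, 6, 9, 12, 15, 18, 21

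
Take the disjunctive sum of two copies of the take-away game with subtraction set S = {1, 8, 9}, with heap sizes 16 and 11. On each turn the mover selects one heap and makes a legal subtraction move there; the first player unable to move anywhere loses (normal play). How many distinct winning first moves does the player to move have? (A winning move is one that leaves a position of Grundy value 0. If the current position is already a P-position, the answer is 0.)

2

All heaps use S = {1, 8, 9}:
G(0) = 0
G(1) = mex{0} = 1
G(2) = mex{1} = 0
G(3) = mex{0} = 1
G(4) = mex{1} = 0
G(5) = mex{0} = 1
G(6) = mex{1} = 0
G(7) = mex{0} = 1
G(8) = mex{1,0} = 2
G(9) = mex{2,1,0} = 3
G(10) = mex{3,0,1} = 2
G(11) = mex{2,1,0} = 3
G(12) = mex{3,0,1} = 2
G(13) = mex{2,1,0} = 3
G(14) = mex{3,0,1} = 2
G(15) = mex{2,1,0} = 3
G(16) = mex{3,2,1} = 0
Heap A: G(16) = 0.
Heap B: G(11) = 3.
Combined Grundy value = 0 ⊕ 3 = 3.
A winning move leaves total XOR = 0, i.e. changes one component's Grundy value g to g ⊕ X where X is the current total.
Heap A: need g' = 0⊕3 = 3. Options: 16−1→G=3, 16−8→G=2, 16−9→G=1. Hits: 1.
Heap B: need g' = 3⊕3 = 0. Options: 11−1→G=2, 11−8→G=1, 11−9→G=0. Hits: 1.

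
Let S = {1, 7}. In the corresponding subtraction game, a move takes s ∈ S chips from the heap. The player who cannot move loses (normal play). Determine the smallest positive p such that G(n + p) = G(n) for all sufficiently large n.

2

n :  0  1  2  3  4  5  6  7  8  9 10 11 12 13 14
G :  0  1  0  1  0  1  0  1  0  1  0  1  0  1  0
G(n+2) = G(n) holds for n = 0,…,6 (a full window of length max(S) = 7), so the sequence is purely periodic with period 2.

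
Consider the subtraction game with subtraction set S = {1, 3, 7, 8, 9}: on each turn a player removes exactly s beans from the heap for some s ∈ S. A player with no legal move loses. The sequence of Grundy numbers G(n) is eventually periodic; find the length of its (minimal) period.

16

G(0) = 0
G(1) = mex{0} = 1
G(2) = mex{1} = 0
G(3) = mex{0,0} = 1
G(4) = mex{1,1} = 0
G(5) = mex{0,0} = 1
G(6) = mex{1,1} = 0
G(7) = mex{0,0,0} = 1
G(8) = mex{1,1,1,0} = 2
G(9) = mex{2,0,0,1,0} = 3
G(10) = mex{3,1,1,0,1} = 2
G(11) = mex{2,2,0,1,0} = 3
G(12) = mex{3,3,1,0,1} = 2
G(13) = mex{2,2,0,1,0} = 3
G(14) = mex{3,3,1,0,1} = 2
G(15) = mex{2,2,2,1,0} = 3
G(16) = mex{3,3,3,2,1} = 0
G(17) = mex{0,2,2,3,2} = 1
G(18) = mex{1,3,3,2,3} = 0
G(19) = mex{0,0,2,3,2} = 1
G(20) = mex{1,1,3,2,3} = 0
G(21) = mex{0,0,2,3,2} = 1
G(22) = mex{1,1,3,2,3} = 0
G(23) = mex{0,0,0,3,2} = 1
G(24) = mex{1,1,1,0,3} = 2
G(25) = mex{2,0,0,1,0} = 3
G(26) = mex{3,1,1,0,1} = 2
G(27) = mex{2,2,0,1,0} = 3
G(28) = mex{3,3,1,0,1} = 2
G(29) = mex{2,2,0,1,0} = 3
G(30) = mex{3,3,1,0,1} = 2
G(31) = mex{2,2,2,1,0} = 3
G(32) = mex{3,3,3,2,1} = 0
G(33) = mex{0,2,2,3,2} = 1
G(n+16) = G(n) holds for n = 0,…,8 (a full window of length max(S) = 9), so the sequence is purely periodic with period 16.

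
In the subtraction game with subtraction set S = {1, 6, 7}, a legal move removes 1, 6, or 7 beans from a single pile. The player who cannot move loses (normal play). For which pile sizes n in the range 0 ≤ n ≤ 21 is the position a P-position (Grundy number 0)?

0, 2, 4, 12, 14, 16

G(0) = 0
G(1) = mex{0} = 1
G(2) = mex{1} = 0
G(3) = mex{0} = 1
G(4) = mex{1} = 0
G(5) = mex{0} = 1
G(6) = mex{1,0} = 2
G(7) = mex{2,1,0} = 3
G(8) = mex{3,0,1} = 2
G(9) = mex{2,1,0} = 3
G(10) = mex{3,0,1} = 2
G(11) = mex{2,1,0} = 3
G(12) = mex{3,2,1} = 0
G(13) = mex{0,3,2} = 1
G(14) = mex{1,2,3} = 0
G(15) = mex{0,3,2} = 1
G(16) = mex{1,2,3} = 0
G(17) = mex{0,3,2} = 1
G(18) = mex{1,0,3} = 2
G(19) = mex{2,1,0} = 3
G(20) = mex{3,0,1} = 2
G(21) = mex{2,1,0} = 3
P-positions are exactly the n with G(n) = 0.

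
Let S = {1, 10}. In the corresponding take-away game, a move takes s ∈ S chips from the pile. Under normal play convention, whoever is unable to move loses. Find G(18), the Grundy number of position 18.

G(0) = 0
G(1) = mex{0} = 1
G(2) = mex{1} = 0
G(3) = mex{0} = 1
G(4) = mex{1} = 0
G(5) = mex{0} = 1
G(6) = mex{1} = 0
G(7) = mex{0} = 1
G(8) = mex{1} = 0
G(9) = mex{0} = 1
G(10) = mex{1,0} = 2
G(11) = mex{2,1} = 0
G(12) = mex{0,0} = 1
G(13) = mex{1,1} = 0
G(14) = mex{0,0} = 1
G(15) = mex{1,1} = 0
G(16) = mex{0,0} = 1
G(17) = mex{1,1} = 0
G(18) = mex{0,0} = 1

1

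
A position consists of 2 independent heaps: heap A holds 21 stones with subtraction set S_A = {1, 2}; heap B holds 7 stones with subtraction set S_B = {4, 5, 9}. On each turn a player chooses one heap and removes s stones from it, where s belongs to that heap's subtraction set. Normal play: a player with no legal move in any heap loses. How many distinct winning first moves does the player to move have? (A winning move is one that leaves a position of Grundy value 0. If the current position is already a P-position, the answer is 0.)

3

Heap A, S = {1, 2}:
G(0) = 0
G(1) = mex{0} = 1
G(2) = mex{1,0} = 2
G(3) = mex{2,1} = 0
G(4) = mex{0,2} = 1
G(5) = mex{1,0} = 2
G(6) = mex{2,1} = 0
G(7) = mex{0,2} = 1
G(8) = mex{1,0} = 2
G(9) = mex{2,1} = 0
G(10) = mex{0,2} = 1
G(11) = mex{1,0} = 2
G(12) = mex{2,1} = 0
G(13) = mex{0,2} = 1
G(14) = mex{1,0} = 2
G(15) = mex{2,1} = 0
G(16) = mex{0,2} = 1
G(17) = mex{1,0} = 2
G(18) = mex{2,1} = 0
G(19) = mex{0,2} = 1
G(20) = mex{1,0} = 2
G(21) = mex{2,1} = 0
G_A(21) = 0.
Heap B, S = {4, 5, 9}:
n : 0 1 2 3 4 5 6 7
G : 0 0 0 0 1 1 1 1
G_B(7) = 1.
Combined Grundy value = 0 ⊕ 1 = 1.
A winning move leaves total XOR = 0, i.e. changes one component's Grundy value g to g ⊕ X where X is the current total.
Heap A: need g' = 0⊕1 = 1. Options: 21−1→G=2, 21−2→G=1. Hits: 1.
Heap B: need g' = 1⊕1 = 0. Options: 7−4→G=0, 7−5→G=0. Hits: 2.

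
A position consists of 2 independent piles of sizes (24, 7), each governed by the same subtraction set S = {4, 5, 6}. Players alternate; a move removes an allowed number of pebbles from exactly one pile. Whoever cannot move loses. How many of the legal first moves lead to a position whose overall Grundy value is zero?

0

All piles use S = {4, 5, 6}:
G(0) = 0
G(1) = mex{} = 0
G(2) = mex{} = 0
G(3) = mex{} = 0
G(4) = mex{0} = 1
G(5) = mex{0,0} = 1
G(6) = mex{0,0,0} = 1
G(7) = mex{0,0,0} = 1
G(8) = mex{1,0,0} = 2
G(9) = mex{1,1,0} = 2
G(10) = mex{1,1,1} = 0
G(11) = mex{1,1,1} = 0
G(12) = mex{2,1,1} = 0
G(13) = mex{2,2,1} = 0
G(14) = mex{0,2,2} = 1
G(15) = mex{0,0,2} = 1
G(16) = mex{0,0,0} = 1
G(17) = mex{0,0,0} = 1
G(18) = mex{1,0,0} = 2
G(19) = mex{1,1,0} = 2
G(20) = mex{1,1,1} = 0
G(21) = mex{1,1,1} = 0
G(22) = mex{2,1,1} = 0
G(23) = mex{2,2,1} = 0
G(24) = mex{0,2,2} = 1
Pile A: G(24) = 1.
Pile B: G(7) = 1.
Combined Grundy value = 1 ⊕ 1 = 0.
A winning move leaves total XOR = 0, i.e. changes one component's Grundy value g to g ⊕ X where X is the current total.
Pile A: target g' = 1⊕0 = 1, but every legal move changes the Grundy value (mex property), so 0 moves.
Pile B: target g' = 1⊕0 = 1, but every legal move changes the Grundy value (mex property), so 0 moves.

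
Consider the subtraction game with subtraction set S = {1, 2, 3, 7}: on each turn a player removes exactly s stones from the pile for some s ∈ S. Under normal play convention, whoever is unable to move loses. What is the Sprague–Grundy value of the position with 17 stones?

1

G(0) = 0
G(1) = mex{0} = 1
G(2) = mex{1,0} = 2
G(3) = mex{2,1,0} = 3
G(4) = mex{3,2,1} = 0
G(5) = mex{0,3,2} = 1
G(6) = mex{1,0,3} = 2
G(7) = mex{2,1,0,0} = 3
G(8) = mex{3,2,1,1} = 0
G(9) = mex{0,3,2,2} = 1
G(10) = mex{1,0,3,3} = 2
G(11) = mex{2,1,0,0} = 3
G(12) = mex{3,2,1,1} = 0
G(13) = mex{0,3,2,2} = 1
G(14) = mex{1,0,3,3} = 2
G(15) = mex{2,1,0,0} = 3
G(16) = mex{3,2,1,1} = 0
G(17) = mex{0,3,2,2} = 1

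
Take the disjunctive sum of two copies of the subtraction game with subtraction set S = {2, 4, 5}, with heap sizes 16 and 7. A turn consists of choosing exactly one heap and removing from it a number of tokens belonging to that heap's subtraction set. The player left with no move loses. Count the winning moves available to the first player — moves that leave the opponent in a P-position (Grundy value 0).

3

All heaps use S = {2, 4, 5}:
G(0) = 0
G(1) = mex{} = 0
G(2) = mex{0} = 1
G(3) = mex{0} = 1
G(4) = mex{1,0} = 2
G(5) = mex{1,0,0} = 2
G(6) = mex{2,1,0} = 3
G(7) = mex{2,1,1} = 0
G(8) = mex{3,2,1} = 0
G(9) = mex{0,2,2} = 1
G(10) = mex{0,3,2} = 1
G(11) = mex{1,0,3} = 2
G(12) = mex{1,0,0} = 2
G(13) = mex{2,1,0} = 3
G(14) = mex{2,1,1} = 0
G(15) = mex{3,2,1} = 0
G(16) = mex{0,2,2} = 1
Heap A: G(16) = 1.
Heap B: G(7) = 0.
Combined Grundy value = 1 ⊕ 0 = 1.
A winning move leaves total XOR = 0, i.e. changes one component's Grundy value g to g ⊕ X where X is the current total.
Heap A: need g' = 1⊕1 = 0. Options: 16−2→G=0, 16−4→G=2, 16−5→G=2. Hits: 1.
Heap B: need g' = 0⊕1 = 1. Options: 7−2→G=2, 7−4→G=1, 7−5→G=1. Hits: 2.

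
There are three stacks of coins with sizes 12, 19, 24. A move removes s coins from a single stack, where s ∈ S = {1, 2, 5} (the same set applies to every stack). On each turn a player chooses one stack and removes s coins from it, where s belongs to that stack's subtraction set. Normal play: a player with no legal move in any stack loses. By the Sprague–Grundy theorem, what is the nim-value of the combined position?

1

All stacks use S = {1, 2, 5}:
n :  0  1  2  3  4  5  6  7  8  9 10 11 12 13 14 15 16 17 18 19 20 21 22 23 24
G :  0  1  2  0  1  2  0  1  2  0  1  2  0  1  2  0  1  2  0  1  2  0  1  2  0
Stack A: G(12) = 0.
Stack B: G(19) = 1.
Stack C: G(24) = 0.
Combined Grundy value = 0 ⊕ 1 ⊕ 0 = 1.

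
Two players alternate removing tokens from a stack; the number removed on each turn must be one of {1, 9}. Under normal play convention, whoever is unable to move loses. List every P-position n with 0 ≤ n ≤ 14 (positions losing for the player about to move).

0, 2, 4, 6, 8, 10, 12, 14

G(0) = 0
G(1) = mex{0} = 1
G(2) = mex{1} = 0
G(3) = mex{0} = 1
G(4) = mex{1} = 0
G(5) = mex{0} = 1
G(6) = mex{1} = 0
G(7) = mex{0} = 1
G(8) = mex{1} = 0
G(9) = mex{0,0} = 1
G(10) = mex{1,1} = 0
G(11) = mex{0,0} = 1
G(12) = mex{1,1} = 0
G(13) = mex{0,0} = 1
G(14) = mex{1,1} = 0
P-positions are exactly the n with G(n) = 0.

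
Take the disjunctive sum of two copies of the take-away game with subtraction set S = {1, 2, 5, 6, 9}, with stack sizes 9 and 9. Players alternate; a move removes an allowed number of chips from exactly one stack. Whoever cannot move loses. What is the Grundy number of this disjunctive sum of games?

0

All stacks use S = {1, 2, 5, 6, 9}:
G(0) = 0
G(1) = mex{0} = 1
G(2) = mex{1,0} = 2
G(3) = mex{2,1} = 0
G(4) = mex{0,2} = 1
G(5) = mex{1,0,0} = 2
G(6) = mex{2,1,1,0} = 3
G(7) = mex{3,2,2,1} = 0
G(8) = mex{0,3,0,2} = 1
G(9) = mex{1,0,1,0,0} = 2
Stack A: G(9) = 2.
Stack B: G(9) = 2.
Combined Grundy value = 2 ⊕ 2 = 0.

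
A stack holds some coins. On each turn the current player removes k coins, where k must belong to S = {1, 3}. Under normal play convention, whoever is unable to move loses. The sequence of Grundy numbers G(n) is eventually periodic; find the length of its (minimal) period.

2

n :  0  1  2  3  4  5  6  7  8  9 10 11 12 13 14
G :  0  1  0  1  0  1  0  1  0  1  0  1  0  1  0
G(n+2) = G(n) holds for n = 0,…,2 (a full window of length max(S) = 3), so the sequence is purely periodic with period 2.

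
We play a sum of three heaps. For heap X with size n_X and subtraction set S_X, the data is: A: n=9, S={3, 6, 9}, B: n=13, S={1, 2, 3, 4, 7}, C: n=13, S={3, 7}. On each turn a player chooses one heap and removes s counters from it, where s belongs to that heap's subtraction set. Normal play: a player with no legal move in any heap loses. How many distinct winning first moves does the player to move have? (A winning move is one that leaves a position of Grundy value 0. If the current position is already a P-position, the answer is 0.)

4

Heap A, S = {3, 6, 9}:
G(0) = 0
G(1) = mex{} = 0
G(2) = mex{} = 0
G(3) = mex{0} = 1
G(4) = mex{0} = 1
G(5) = mex{0} = 1
G(6) = mex{1,0} = 2
G(7) = mex{1,0} = 2
G(8) = mex{1,0} = 2
G(9) = mex{2,1,0} = 3
G_A(9) = 3.
Heap B, S = {1, 2, 3, 4, 7}:
G(0) = 0
G(1) = mex{0} = 1
G(2) = mex{1,0} = 2
G(3) = mex{2,1,0} = 3
G(4) = mex{3,2,1,0} = 4
G(5) = mex{4,3,2,1} = 0
G(6) = mex{0,4,3,2} = 1
G(7) = mex{1,0,4,3,0} = 2
G(8) = mex{2,1,0,4,1} = 3
G(9) = mex{3,2,1,0,2} = 4
G(10) = mex{4,3,2,1,3} = 0
G(11) = mex{0,4,3,2,4} = 1
G(12) = mex{1,0,4,3,0} = 2
G(13) = mex{2,1,0,4,1} = 3
G_B(13) = 3.
Heap C, S = {3, 7}:
G(0) = 0
G(1) = mex{} = 0
G(2) = mex{} = 0
G(3) = mex{0} = 1
G(4) = mex{0} = 1
G(5) = mex{0} = 1
G(6) = mex{1} = 0
G(7) = mex{1,0} = 2
G(8) = mex{1,0} = 2
G(9) = mex{0,0} = 1
G(10) = mex{2,1} = 0
G(11) = mex{2,1} = 0
G(12) = mex{1,1} = 0
G(13) = mex{0,0} = 1
G_C(13) = 1.
Combined Grundy value = 3 ⊕ 3 ⊕ 1 = 1.
A winning move leaves total XOR = 0, i.e. changes one component's Grundy value g to g ⊕ X where X is the current total.
Heap A: need g' = 3⊕1 = 2. Options: 9−3→G=2, 9−6→G=1, 9−9→G=0. Hits: 1.
Heap B: need g' = 3⊕1 = 2. Options: 13−1→G=2, 13−2→G=1, 13−3→G=0, 13−4→G=4, 13−7→G=1. Hits: 1.
Heap C: need g' = 1⊕1 = 0. Options: 13−3→G=0, 13−7→G=0. Hits: 2.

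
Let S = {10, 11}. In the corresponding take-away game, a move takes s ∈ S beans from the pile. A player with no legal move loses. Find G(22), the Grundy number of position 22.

G(0) = 0
G(1) = mex{} = 0
G(2) = mex{} = 0
G(3) = mex{} = 0
G(4) = mex{} = 0
G(5) = mex{} = 0
G(6) = mex{} = 0
G(7) = mex{} = 0
G(8) = mex{} = 0
G(9) = mex{} = 0
G(10) = mex{0} = 1
G(11) = mex{0,0} = 1
G(12) = mex{0,0} = 1
G(13) = mex{0,0} = 1
G(14) = mex{0,0} = 1
G(15) = mex{0,0} = 1
G(16) = mex{0,0} = 1
G(17) = mex{0,0} = 1
G(18) = mex{0,0} = 1
G(19) = mex{0,0} = 1
G(20) = mex{1,0} = 2
G(21) = mex{1,1} = 0
G(22) = mex{1,1} = 0

0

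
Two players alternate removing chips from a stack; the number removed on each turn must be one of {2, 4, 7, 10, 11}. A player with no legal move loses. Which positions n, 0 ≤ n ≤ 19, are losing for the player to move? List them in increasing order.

G(0) = 0
G(1) = mex{} = 0
G(2) = mex{0} = 1
G(3) = mex{0} = 1
G(4) = mex{1,0} = 2
G(5) = mex{1,0} = 2
G(6) = mex{2,1} = 0
G(7) = mex{2,1,0} = 3
G(8) = mex{0,2,0} = 1
G(9) = mex{3,2,1} = 0
G(10) = mex{1,0,1,0} = 2
G(11) = mex{0,3,2,0,0} = 1
G(12) = mex{2,1,2,1,0} = 3
G(13) = mex{1,0,0,1,1} = 2
G(14) = mex{3,2,3,2,1} = 0
G(15) = mex{2,1,1,2,2} = 0
G(16) = mex{0,3,0,0,2} = 1
G(17) = mex{0,2,2,3,0} = 1
G(18) = mex{1,0,1,1,3} = 2
G(19) = mex{1,0,3,0,1} = 2
P-positions are exactly the n with G(n) = 0.

0, 1, 6, 9, 14, 15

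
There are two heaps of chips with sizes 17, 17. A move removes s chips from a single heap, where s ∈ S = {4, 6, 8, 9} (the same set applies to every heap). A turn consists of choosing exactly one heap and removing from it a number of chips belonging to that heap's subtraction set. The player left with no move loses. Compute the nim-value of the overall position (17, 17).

All heaps use S = {4, 6, 8, 9}:
G(0) = 0
G(1) = mex{} = 0
G(2) = mex{} = 0
G(3) = mex{} = 0
G(4) = mex{0} = 1
G(5) = mex{0} = 1
G(6) = mex{0,0} = 1
G(7) = mex{0,0} = 1
G(8) = mex{1,0,0} = 2
G(9) = mex{1,0,0,0} = 2
G(10) = mex{1,1,0,0} = 2
G(11) = mex{1,1,0,0} = 2
G(12) = mex{2,1,1,0} = 3
G(13) = mex{2,1,1,1} = 0
G(14) = mex{2,2,1,1} = 0
G(15) = mex{2,2,1,1} = 0
G(16) = mex{3,2,2,1} = 0
G(17) = mex{0,2,2,2} = 1
Heap A: G(17) = 1.
Heap B: G(17) = 1.
Combined Grundy value = 1 ⊕ 1 = 0.

0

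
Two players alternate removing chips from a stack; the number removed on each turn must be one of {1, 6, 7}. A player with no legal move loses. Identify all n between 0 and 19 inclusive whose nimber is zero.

G(0) = 0
G(1) = mex{0} = 1
G(2) = mex{1} = 0
G(3) = mex{0} = 1
G(4) = mex{1} = 0
G(5) = mex{0} = 1
G(6) = mex{1,0} = 2
G(7) = mex{2,1,0} = 3
G(8) = mex{3,0,1} = 2
G(9) = mex{2,1,0} = 3
G(10) = mex{3,0,1} = 2
G(11) = mex{2,1,0} = 3
G(12) = mex{3,2,1} = 0
G(13) = mex{0,3,2} = 1
G(14) = mex{1,2,3} = 0
G(15) = mex{0,3,2} = 1
G(16) = mex{1,2,3} = 0
G(17) = mex{0,3,2} = 1
G(18) = mex{1,0,3} = 2
G(19) = mex{2,1,0} = 3
P-positions are exactly the n with G(n) = 0.

0, 2, 4, 12, 14, 16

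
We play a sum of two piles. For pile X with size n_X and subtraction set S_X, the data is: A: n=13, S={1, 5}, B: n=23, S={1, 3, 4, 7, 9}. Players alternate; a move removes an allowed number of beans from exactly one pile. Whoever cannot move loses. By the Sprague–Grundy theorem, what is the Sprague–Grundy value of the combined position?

2

Pile A, S = {1, 5}:
G(0) = 0
G(1) = mex{0} = 1
G(2) = mex{1} = 0
G(3) = mex{0} = 1
G(4) = mex{1} = 0
G(5) = mex{0,0} = 1
G(6) = mex{1,1} = 0
G(7) = mex{0,0} = 1
G(8) = mex{1,1} = 0
G(9) = mex{0,0} = 1
G(10) = mex{1,1} = 0
G(11) = mex{0,0} = 1
G(12) = mex{1,1} = 0
G(13) = mex{0,0} = 1
G_A(13) = 1.
Pile B, S = {1, 3, 4, 7, 9}:
G(0) = 0
G(1) = mex{0} = 1
G(2) = mex{1} = 0
G(3) = mex{0,0} = 1
G(4) = mex{1,1,0} = 2
G(5) = mex{2,0,1} = 3
G(6) = mex{3,1,0} = 2
G(7) = mex{2,2,1,0} = 3
G(8) = mex{3,3,2,1} = 0
G(9) = mex{0,2,3,0,0} = 1
G(10) = mex{1,3,2,1,1} = 0
G(11) = mex{0,0,3,2,0} = 1
G(12) = mex{1,1,0,3,1} = 2
G(13) = mex{2,0,1,2,2} = 3
G(14) = mex{3,1,0,3,3} = 2
G(15) = mex{2,2,1,0,2} = 3
G(16) = mex{3,3,2,1,3} = 0
G(17) = mex{0,2,3,0,0} = 1
G(18) = mex{1,3,2,1,1} = 0
G(19) = mex{0,0,3,2,0} = 1
G(20) = mex{1,1,0,3,1} = 2
G(21) = mex{2,0,1,2,2} = 3
G(22) = mex{3,1,0,3,3} = 2
G(23) = mex{2,2,1,0,2} = 3
G_B(23) = 3.
Combined Grundy value = 1 ⊕ 3 = 2.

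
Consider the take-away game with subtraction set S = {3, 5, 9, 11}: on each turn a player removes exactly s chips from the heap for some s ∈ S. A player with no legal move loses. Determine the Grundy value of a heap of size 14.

0

n :  0  1  2  3  4  5  6  7  8  9 10 11 12 13 14
G :  0  0  0  1  1  1  2  2  0  3  3  1  4  2  0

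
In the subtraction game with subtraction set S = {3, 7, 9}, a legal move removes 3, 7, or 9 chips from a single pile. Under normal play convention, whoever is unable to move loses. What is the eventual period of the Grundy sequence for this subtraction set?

G(0) = 0
G(1) = mex{} = 0
G(2) = mex{} = 0
G(3) = mex{0} = 1
G(4) = mex{0} = 1
G(5) = mex{0} = 1
G(6) = mex{1} = 0
G(7) = mex{1,0} = 2
G(8) = mex{1,0} = 2
G(9) = mex{0,0,0} = 1
G(10) = mex{2,1,0} = 3
G(11) = mex{2,1,0} = 3
G(12) = mex{1,1,1} = 0
G(13) = mex{3,0,1} = 2
G(14) = mex{3,2,1} = 0
G(15) = mex{0,2,0} = 1
G(16) = mex{2,1,2} = 0
G(17) = mex{0,3,2} = 1
G(18) = mex{1,3,1} = 0
G(19) = mex{0,0,3} = 1
G(20) = mex{1,2,3} = 0
G(21) = mex{0,0,0} = 1
G(22) = mex{1,1,2} = 0
G(23) = mex{0,0,0} = 1
G(24) = mex{1,1,1} = 0
G(25) = mex{0,0,0} = 1
G(26) = mex{1,1,1} = 0
From n = 14 onward G(n+2) = G(n); since this holds over max(S) = 9 consecutive positions the period is 2 (pre-period 14).

2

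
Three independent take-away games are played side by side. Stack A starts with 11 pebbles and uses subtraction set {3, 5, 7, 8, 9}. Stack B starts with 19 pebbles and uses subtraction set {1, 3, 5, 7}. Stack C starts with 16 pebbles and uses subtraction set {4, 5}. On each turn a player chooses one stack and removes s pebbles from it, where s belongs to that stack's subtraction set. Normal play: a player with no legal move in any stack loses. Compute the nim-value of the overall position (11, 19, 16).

Stack A, S = {3, 5, 7, 8, 9}:
n :  0  1  2  3  4  5  6  7  8  9 10 11
G :  0  0  0  1  1  1  2  2  2  3  3  3
G_A(11) = 3.
Stack B, S = {1, 3, 5, 7}:
G(0) = 0
G(1) = mex{0} = 1
G(2) = mex{1} = 0
G(3) = mex{0,0} = 1
G(4) = mex{1,1} = 0
G(5) = mex{0,0,0} = 1
G(6) = mex{1,1,1} = 0
G(7) = mex{0,0,0,0} = 1
G(8) = mex{1,1,1,1} = 0
G(9) = mex{0,0,0,0} = 1
G(10) = mex{1,1,1,1} = 0
G(11) = mex{0,0,0,0} = 1
G(12) = mex{1,1,1,1} = 0
G(13) = mex{0,0,0,0} = 1
G(14) = mex{1,1,1,1} = 0
G(15) = mex{0,0,0,0} = 1
G(16) = mex{1,1,1,1} = 0
G(17) = mex{0,0,0,0} = 1
G(18) = mex{1,1,1,1} = 0
G(19) = mex{0,0,0,0} = 1
G_B(19) = 1.
Stack C, S = {4, 5}:
n :  0  1  2  3  4  5  6  7  8  9 10 11 12 13 14 15 16
G :  0  0  0  0  1  1  1  1  2  0  0  0  0  1  1  1  1
G_C(16) = 1.
Combined Grundy value = 3 ⊕ 1 ⊕ 1 = 3.

3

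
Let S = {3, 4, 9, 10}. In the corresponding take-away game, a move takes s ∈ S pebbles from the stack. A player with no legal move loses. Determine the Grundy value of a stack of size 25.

2

n :  0  1  2  3  4  5  6  7  8  9 10 11 12 13 14 15 16 17 18 19 20 21 22 23 24 25
G :  0  0  0  1  1  1  2  0  0  3  1  1  2  0  0  0  1  1  1  2  0  0  3  1  1  2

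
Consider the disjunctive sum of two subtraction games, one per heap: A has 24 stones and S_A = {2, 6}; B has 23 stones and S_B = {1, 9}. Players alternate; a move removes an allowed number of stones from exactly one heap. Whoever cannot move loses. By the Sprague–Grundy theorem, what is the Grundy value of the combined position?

Heap A, S = {2, 6}:
n :  0  1  2  3  4  5  6  7  8  9 10 11 12 13 14 15 16 17 18 19 20 21 22 23 24
G :  0  0  1  1  0  0  1  1  0  0  1  1  0  0  1  1  0  0  1  1  0  0  1  1  0
G_A(24) = 0.
Heap B, S = {1, 9}:
G(0) = 0
G(1) = mex{0} = 1
G(2) = mex{1} = 0
G(3) = mex{0} = 1
G(4) = mex{1} = 0
G(5) = mex{0} = 1
G(6) = mex{1} = 0
G(7) = mex{0} = 1
G(8) = mex{1} = 0
G(9) = mex{0,0} = 1
G(10) = mex{1,1} = 0
G(11) = mex{0,0} = 1
G(12) = mex{1,1} = 0
G(13) = mex{0,0} = 1
G(14) = mex{1,1} = 0
G(15) = mex{0,0} = 1
G(16) = mex{1,1} = 0
G(17) = mex{0,0} = 1
G(18) = mex{1,1} = 0
G(19) = mex{0,0} = 1
G(20) = mex{1,1} = 0
G(21) = mex{0,0} = 1
G(22) = mex{1,1} = 0
G(23) = mex{0,0} = 1
G_B(23) = 1.
Combined Grundy value = 0 ⊕ 1 = 1.

1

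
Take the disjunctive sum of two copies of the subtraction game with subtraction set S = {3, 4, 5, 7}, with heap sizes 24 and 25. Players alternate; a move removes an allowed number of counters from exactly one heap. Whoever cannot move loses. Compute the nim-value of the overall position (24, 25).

All heaps use S = {3, 4, 5, 7}:
G(0) = 0
G(1) = mex{} = 0
G(2) = mex{} = 0
G(3) = mex{0} = 1
G(4) = mex{0,0} = 1
G(5) = mex{0,0,0} = 1
G(6) = mex{1,0,0} = 2
G(7) = mex{1,1,0,0} = 2
G(8) = mex{1,1,1,0} = 2
G(9) = mex{2,1,1,0} = 3
G(10) = mex{2,2,1,1} = 0
G(11) = mex{2,2,2,1} = 0
G(12) = mex{3,2,2,1} = 0
G(13) = mex{0,3,2,2} = 1
G(14) = mex{0,0,3,2} = 1
G(15) = mex{0,0,0,2} = 1
G(16) = mex{1,0,0,3} = 2
G(17) = mex{1,1,0,0} = 2
G(18) = mex{1,1,1,0} = 2
G(19) = mex{2,1,1,0} = 3
G(20) = mex{2,2,1,1} = 0
G(21) = mex{2,2,2,1} = 0
G(22) = mex{3,2,2,1} = 0
G(23) = mex{0,3,2,2} = 1
G(24) = mex{0,0,3,2} = 1
G(25) = mex{0,0,0,2} = 1
Heap A: G(24) = 1.
Heap B: G(25) = 1.
Combined Grundy value = 1 ⊕ 1 = 0.

0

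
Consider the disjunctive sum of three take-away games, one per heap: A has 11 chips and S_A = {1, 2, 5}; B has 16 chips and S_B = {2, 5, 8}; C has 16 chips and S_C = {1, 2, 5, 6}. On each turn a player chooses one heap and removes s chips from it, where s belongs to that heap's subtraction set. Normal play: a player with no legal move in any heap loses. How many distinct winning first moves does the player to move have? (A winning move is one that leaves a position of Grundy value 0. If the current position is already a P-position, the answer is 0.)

Heap A, S = {1, 2, 5}:
n :  0  1  2  3  4  5  6  7  8  9 10 11
G :  0  1  2  0  1  2  0  1  2  0  1  2
G_A(11) = 2.
Heap B, S = {2, 5, 8}:
G(0) = 0
G(1) = mex{} = 0
G(2) = mex{0} = 1
G(3) = mex{0} = 1
G(4) = mex{1} = 0
G(5) = mex{1,0} = 2
G(6) = mex{0,0} = 1
G(7) = mex{2,1} = 0
G(8) = mex{1,1,0} = 2
G(9) = mex{0,0,0} = 1
G(10) = mex{2,2,1} = 0
G(11) = mex{1,1,1} = 0
G(12) = mex{0,0,0} = 1
G(13) = mex{0,2,2} = 1
G(14) = mex{1,1,1} = 0
G(15) = mex{1,0,0} = 2
G(16) = mex{0,0,2} = 1
G_B(16) = 1.
Heap C, S = {1, 2, 5, 6}:
n :  0  1  2  3  4  5  6  7  8  9 10 11 12 13 14 15 16
G :  0  1  2  0  1  2  3  0  1  2  0  1  2  3  0  1  2
G_C(16) = 2.
Combined Grundy value = 2 ⊕ 1 ⊕ 2 = 1.
A winning move leaves total XOR = 0, i.e. changes one component's Grundy value g to g ⊕ X where X is the current total.
Heap A: need g' = 2⊕1 = 3. Options: 11−1→G=1, 11−2→G=0, 11−5→G=0. Hits: 0.
Heap B: need g' = 1⊕1 = 0. Options: 16−2→G=0, 16−5→G=0, 16−8→G=2. Hits: 2.
Heap C: need g' = 2⊕1 = 3. Options: 16−1→G=1, 16−2→G=0, 16−5→G=1, 16−6→G=0. Hits: 0.

2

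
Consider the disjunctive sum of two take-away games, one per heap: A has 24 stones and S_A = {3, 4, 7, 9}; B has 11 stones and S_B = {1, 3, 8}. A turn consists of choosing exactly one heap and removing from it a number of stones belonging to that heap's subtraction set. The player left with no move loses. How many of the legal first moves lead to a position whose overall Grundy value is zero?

0

Heap A, S = {3, 4, 7, 9}:
n :  0  1  2  3  4  5  6  7  8  9 10 11 12 13 14 15 16 17 18 19 20 21 22 23 24
G :  0  0  0  1  1  1  2  2  2  3  3  3  0  0  0  1  1  1  2  2  2  3  3  3  0
G_A(24) = 0.
Heap B, S = {1, 3, 8}:
G(0) = 0
G(1) = mex{0} = 1
G(2) = mex{1} = 0
G(3) = mex{0,0} = 1
G(4) = mex{1,1} = 0
G(5) = mex{0,0} = 1
G(6) = mex{1,1} = 0
G(7) = mex{0,0} = 1
G(8) = mex{1,1,0} = 2
G(9) = mex{2,0,1} = 3
G(10) = mex{3,1,0} = 2
G(11) = mex{2,2,1} = 0
G_B(11) = 0.
Combined Grundy value = 0 ⊕ 0 = 0.
A winning move leaves total XOR = 0, i.e. changes one component's Grundy value g to g ⊕ X where X is the current total.
Heap A: target g' = 0⊕0 = 0, but every legal move changes the Grundy value (mex property), so 0 moves.
Heap B: target g' = 0⊕0 = 0, but every legal move changes the Grundy value (mex property), so 0 moves.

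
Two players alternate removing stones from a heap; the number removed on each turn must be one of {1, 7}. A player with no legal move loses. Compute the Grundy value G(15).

1

n :  0  1  2  3  4  5  6  7  8  9 10 11 12 13 14 15
G :  0  1  0  1  0  1  0  1  0  1  0  1  0  1  0  1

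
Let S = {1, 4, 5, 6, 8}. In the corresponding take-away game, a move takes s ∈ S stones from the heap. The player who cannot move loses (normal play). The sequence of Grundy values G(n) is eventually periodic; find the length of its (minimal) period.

G(0) = 0
G(1) = mex{0} = 1
G(2) = mex{1} = 0
G(3) = mex{0} = 1
G(4) = mex{1,0} = 2
G(5) = mex{2,1,0} = 3
G(6) = mex{3,0,1,0} = 2
G(7) = mex{2,1,0,1} = 3
G(8) = mex{3,2,1,0,0} = 4
G(9) = mex{4,3,2,1,1} = 0
G(10) = mex{0,2,3,2,0} = 1
G(11) = mex{1,3,2,3,1} = 0
G(12) = mex{0,4,3,2,2} = 1
G(13) = mex{1,0,4,3,3} = 2
G(14) = mex{2,1,0,4,2} = 3
G(15) = mex{3,0,1,0,3} = 2
G(16) = mex{2,1,0,1,4} = 3
G(17) = mex{3,2,1,0,0} = 4
G(18) = mex{4,3,2,1,1} = 0
G(19) = mex{0,2,3,2,0} = 1
G(n+9) = G(n) holds for n = 0,…,7 (a full window of length max(S) = 8), so the sequence is purely periodic with period 9.

9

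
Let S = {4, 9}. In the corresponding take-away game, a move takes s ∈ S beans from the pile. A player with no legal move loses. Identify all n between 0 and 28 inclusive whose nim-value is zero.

n :  0  1  2  3  4  5  6  7  8  9 10 11 12 13 14 15 16 17 18 19 20 21 22 23 24 25 26 27 28
G :  0  0  0  0  1  1  1  1  0  2  2  2  1  0  0  0  0  1  1  1  1  0  2  2  2  1  0  0  0
P-positions are exactly the n with G(n) = 0.

0, 1, 2, 3, 8, 13, 14, 15, 16, 21, 26, 27, 28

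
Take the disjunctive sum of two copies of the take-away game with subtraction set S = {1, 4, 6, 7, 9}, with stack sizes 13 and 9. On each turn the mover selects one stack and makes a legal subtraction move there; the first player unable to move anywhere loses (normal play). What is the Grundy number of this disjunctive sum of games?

All stacks use S = {1, 4, 6, 7, 9}:
G(0) = 0
G(1) = mex{0} = 1
G(2) = mex{1} = 0
G(3) = mex{0} = 1
G(4) = mex{1,0} = 2
G(5) = mex{2,1} = 0
G(6) = mex{0,0,0} = 1
G(7) = mex{1,1,1,0} = 2
G(8) = mex{2,2,0,1} = 3
G(9) = mex{3,0,1,0,0} = 2
G(10) = mex{2,1,2,1,1} = 0
G(11) = mex{0,2,0,2,0} = 1
G(12) = mex{1,3,1,0,1} = 2
G(13) = mex{2,2,2,1,2} = 0
Stack A: G(13) = 0.
Stack B: G(9) = 2.
Combined Grundy value = 0 ⊕ 2 = 2.

2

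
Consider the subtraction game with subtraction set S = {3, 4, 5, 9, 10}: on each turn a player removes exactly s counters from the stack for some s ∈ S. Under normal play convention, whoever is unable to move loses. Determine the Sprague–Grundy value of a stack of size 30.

0

G(0) = 0
G(1) = mex{} = 0
G(2) = mex{} = 0
G(3) = mex{0} = 1
G(4) = mex{0,0} = 1
G(5) = mex{0,0,0} = 1
G(6) = mex{1,0,0} = 2
G(7) = mex{1,1,0} = 2
G(8) = mex{1,1,1} = 0
G(9) = mex{2,1,1,0} = 3
G(10) = mex{2,2,1,0,0} = 3
G(11) = mex{0,2,2,0,0} = 1
G(12) = mex{3,0,2,1,0} = 4
G(13) = mex{3,3,0,1,1} = 2
G(14) = mex{1,3,3,1,1} = 0
G(15) = mex{4,1,3,2,1} = 0
G(16) = mex{2,4,1,2,2} = 0
G(17) = mex{0,2,4,0,2} = 1
G(18) = mex{0,0,2,3,0} = 1
G(19) = mex{0,0,0,3,3} = 1
G(20) = mex{1,0,0,1,3} = 2
G(21) = mex{1,1,0,4,1} = 2
G(22) = mex{1,1,1,2,4} = 0
G(23) = mex{2,1,1,0,2} = 3
G(24) = mex{2,2,1,0,0} = 3
G(25) = mex{0,2,2,0,0} = 1
G(26) = mex{3,0,2,1,0} = 4
G(27) = mex{3,3,0,1,1} = 2
G(28) = mex{1,3,3,1,1} = 0
G(29) = mex{4,1,3,2,1} = 0
G(30) = mex{2,4,1,2,2} = 0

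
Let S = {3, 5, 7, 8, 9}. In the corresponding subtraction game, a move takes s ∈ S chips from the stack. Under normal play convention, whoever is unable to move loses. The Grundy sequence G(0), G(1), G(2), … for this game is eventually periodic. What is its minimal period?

n :  0  1  2  3  4  5  6  7  8  9 10 11 12 13 14 15 16 17 18 19 20 21 22 23 24 25
G :  0  0  0  1  1  1  2  2  2  3  3  3  0  0  0  1  1  1  2  2  2  3  3  3  0  0
G(n+12) = G(n) holds for n = 0,…,8 (a full window of length max(S) = 9), so the sequence is purely periodic with period 12.

12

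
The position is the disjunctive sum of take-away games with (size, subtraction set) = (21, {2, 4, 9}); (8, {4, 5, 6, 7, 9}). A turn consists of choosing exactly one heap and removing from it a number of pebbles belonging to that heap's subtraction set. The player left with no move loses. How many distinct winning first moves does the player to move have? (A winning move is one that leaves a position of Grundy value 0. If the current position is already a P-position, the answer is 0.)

2

Heap A, S = {2, 4, 9}:
G(0) = 0
G(1) = mex{} = 0
G(2) = mex{0} = 1
G(3) = mex{0} = 1
G(4) = mex{1,0} = 2
G(5) = mex{1,0} = 2
G(6) = mex{2,1} = 0
G(7) = mex{2,1} = 0
G(8) = mex{0,2} = 1
G(9) = mex{0,2,0} = 1
G(10) = mex{1,0,0} = 2
G(11) = mex{1,0,1} = 2
G(12) = mex{2,1,1} = 0
G(13) = mex{2,1,2} = 0
G(14) = mex{0,2,2} = 1
G(15) = mex{0,2,0} = 1
G(16) = mex{1,0,0} = 2
G(17) = mex{1,0,1} = 2
G(18) = mex{2,1,1} = 0
G(19) = mex{2,1,2} = 0
G(20) = mex{0,2,2} = 1
G(21) = mex{0,2,0} = 1
G_A(21) = 1.
Heap B, S = {4, 5, 6, 7, 9}:
n : 0 1 2 3 4 5 6 7 8
G : 0 0 0 0 1 1 1 1 2
G_B(8) = 2.
Combined Grundy value = 1 ⊕ 2 = 3.
A winning move leaves total XOR = 0, i.e. changes one component's Grundy value g to g ⊕ X where X is the current total.
Heap A: need g' = 1⊕3 = 2. Options: 21−2→G=0, 21−4→G=2, 21−9→G=0. Hits: 1.
Heap B: need g' = 2⊕3 = 1. Options: 8−4→G=1, 8−5→G=0, 8−6→G=0, 8−7→G=0. Hits: 1.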